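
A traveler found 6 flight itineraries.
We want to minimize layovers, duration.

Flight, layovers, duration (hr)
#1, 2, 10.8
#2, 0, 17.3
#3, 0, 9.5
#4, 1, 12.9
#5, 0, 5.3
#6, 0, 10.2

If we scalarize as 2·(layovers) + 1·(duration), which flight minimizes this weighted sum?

#5

#1: 2·2 + 1·10.8 = 14.8
#2: 2·0 + 1·17.3 = 17.3
#3: 2·0 + 1·9.5 = 9.5
#4: 2·1 + 1·12.9 = 14.9
#5: 2·0 + 1·5.3 = 5.3
#6: 2·0 + 1·10.2 = 10.2
Lowest: #5 at 5.3.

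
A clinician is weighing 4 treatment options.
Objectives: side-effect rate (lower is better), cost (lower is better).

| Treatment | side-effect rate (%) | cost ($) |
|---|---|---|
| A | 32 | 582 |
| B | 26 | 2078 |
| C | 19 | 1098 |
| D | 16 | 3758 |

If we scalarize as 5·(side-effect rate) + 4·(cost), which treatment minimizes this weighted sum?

A: 5·32 + 4·582 = 2488
B: 5·26 + 4·2078 = 8442
C: 5·19 + 4·1098 = 4487
D: 5·16 + 4·3758 = 15112
Lowest: A at 2488.

A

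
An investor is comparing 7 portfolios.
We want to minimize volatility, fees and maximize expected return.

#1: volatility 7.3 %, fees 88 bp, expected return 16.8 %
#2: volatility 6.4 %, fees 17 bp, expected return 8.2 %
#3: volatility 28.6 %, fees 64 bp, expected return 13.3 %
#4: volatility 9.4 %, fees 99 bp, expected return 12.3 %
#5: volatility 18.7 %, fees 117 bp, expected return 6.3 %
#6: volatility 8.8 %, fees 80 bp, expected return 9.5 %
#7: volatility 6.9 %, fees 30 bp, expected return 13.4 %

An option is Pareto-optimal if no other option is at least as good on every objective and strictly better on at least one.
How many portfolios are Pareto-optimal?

#1: not dominated (best expected return).
#2: not dominated (best volatility).
#3: dominated by #7 (volatility 6.9≤28.6, fees 30≤64, expected return 13.4≥13.3).
#4: dominated by #1 (volatility 7.3≤9.4, fees 88≤99, expected return 16.8≥12.3).
#5: dominated by #1 (volatility 7.3≤18.7, fees 88≤117, expected return 16.8≥6.3).
#6: dominated by #7 (volatility 6.9≤8.8, fees 30≤80, expected return 13.4≥9.5).
#7: not dominated.
Pareto-optimal: #1, #2, #7 → 3.

3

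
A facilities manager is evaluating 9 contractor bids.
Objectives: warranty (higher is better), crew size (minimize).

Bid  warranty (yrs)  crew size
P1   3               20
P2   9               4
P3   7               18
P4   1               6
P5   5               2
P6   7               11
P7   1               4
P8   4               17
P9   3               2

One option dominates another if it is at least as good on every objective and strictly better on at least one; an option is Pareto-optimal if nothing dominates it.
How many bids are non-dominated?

P1: dominated by P2 (warranty 9≥3, crew size 4≤20).
P2: not dominated (best warranty).
P3: dominated by P2 (warranty 9≥7, crew size 4≤18).
P4: dominated by P2 (warranty 9≥1, crew size 4≤6).
P5: not dominated.
P6: dominated by P2 (warranty 9≥7, crew size 4≤11).
P7: dominated by P2 (warranty 9≥1, crew size 4≤4).
P8: dominated by P2 (warranty 9≥4, crew size 4≤17).
P9: dominated by P5 (warranty 5≥3, crew size 2≤2).
Pareto-optimal: P2, P5 → 2.

2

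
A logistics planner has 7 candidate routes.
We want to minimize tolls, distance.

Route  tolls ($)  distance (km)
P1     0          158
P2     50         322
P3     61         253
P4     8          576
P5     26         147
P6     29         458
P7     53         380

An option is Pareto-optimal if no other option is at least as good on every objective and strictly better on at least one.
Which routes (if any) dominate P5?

none

P1: worse on distance (158 vs 147).
P2: worse on tolls (50 vs 26).
P3: worse on tolls (61 vs 26).
P4: worse on distance (576 vs 147).
P6: worse on tolls (29 vs 26).
P7: worse on tolls (53 vs 26).
No option dominates P5.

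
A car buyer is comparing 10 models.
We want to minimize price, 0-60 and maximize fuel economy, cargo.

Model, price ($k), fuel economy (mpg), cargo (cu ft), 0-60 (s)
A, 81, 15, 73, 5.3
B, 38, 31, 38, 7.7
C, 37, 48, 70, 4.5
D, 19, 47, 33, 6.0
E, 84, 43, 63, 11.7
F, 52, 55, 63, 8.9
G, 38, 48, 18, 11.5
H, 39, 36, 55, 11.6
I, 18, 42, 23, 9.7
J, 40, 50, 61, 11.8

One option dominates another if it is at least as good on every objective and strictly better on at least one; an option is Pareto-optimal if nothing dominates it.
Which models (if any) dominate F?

none

A: worse on price (81 vs 52).
B: worse on fuel economy (31 vs 55).
C: worse on fuel economy (48 vs 55).
D: worse on fuel economy (47 vs 55).
E: worse on price (84 vs 52).
G: worse on fuel economy (48 vs 55).
H: worse on fuel economy (36 vs 55).
I: worse on fuel economy (42 vs 55).
J: worse on fuel economy (50 vs 55).
No option dominates F.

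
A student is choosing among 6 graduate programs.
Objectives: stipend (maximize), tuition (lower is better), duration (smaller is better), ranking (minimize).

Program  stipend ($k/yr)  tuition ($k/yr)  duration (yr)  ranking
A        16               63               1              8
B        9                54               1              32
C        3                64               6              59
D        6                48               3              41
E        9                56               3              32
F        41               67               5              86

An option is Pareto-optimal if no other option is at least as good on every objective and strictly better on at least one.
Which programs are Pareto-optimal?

A, B, D, F

A: not dominated (best ranking).
B: not dominated.
C: dominated by A (stipend 16≥3, tuition 63≤64, duration 1≤6, ranking 8≤59).
D: not dominated (best tuition).
E: dominated by B (stipend 9≥9, tuition 54≤56, duration 1≤3, ranking 32≤32).
F: not dominated (best stipend).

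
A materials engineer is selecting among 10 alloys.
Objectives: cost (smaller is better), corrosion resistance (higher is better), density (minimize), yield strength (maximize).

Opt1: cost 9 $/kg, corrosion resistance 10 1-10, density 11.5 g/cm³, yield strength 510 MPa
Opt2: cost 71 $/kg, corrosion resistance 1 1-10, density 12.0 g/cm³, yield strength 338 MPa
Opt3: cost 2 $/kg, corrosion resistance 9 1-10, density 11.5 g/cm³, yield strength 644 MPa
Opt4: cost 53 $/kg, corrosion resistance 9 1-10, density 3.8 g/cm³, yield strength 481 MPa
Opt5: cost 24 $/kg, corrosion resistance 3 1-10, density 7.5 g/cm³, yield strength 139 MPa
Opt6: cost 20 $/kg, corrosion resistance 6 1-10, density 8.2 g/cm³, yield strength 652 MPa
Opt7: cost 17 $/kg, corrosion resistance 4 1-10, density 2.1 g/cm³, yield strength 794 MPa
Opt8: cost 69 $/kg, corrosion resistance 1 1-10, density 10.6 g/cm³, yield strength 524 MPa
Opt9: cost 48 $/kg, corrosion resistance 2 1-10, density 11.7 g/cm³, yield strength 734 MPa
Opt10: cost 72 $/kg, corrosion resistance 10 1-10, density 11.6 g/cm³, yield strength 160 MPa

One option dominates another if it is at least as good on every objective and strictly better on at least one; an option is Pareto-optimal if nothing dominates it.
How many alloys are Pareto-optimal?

5

Opt1: not dominated.
Opt2: dominated by Opt1 (cost 9≤71, corrosion resistance 10≥1, density 11.5≤12.0, yield strength 510≥338).
Opt3: not dominated (best cost).
Opt4: not dominated.
Opt5: dominated by Opt7 (cost 17≤24, corrosion resistance 4≥3, density 2.1≤7.5, yield strength 794≥139).
Opt6: not dominated.
Opt7: not dominated (best density).
Opt8: dominated by Opt6 (cost 20≤69, corrosion resistance 6≥1, density 8.2≤10.6, yield strength 652≥524).
Opt9: dominated by Opt7 (cost 17≤48, corrosion resistance 4≥2, density 2.1≤11.7, yield strength 794≥734).
Opt10: dominated by Opt1 (cost 9≤72, corrosion resistance 10≥10, density 11.5≤11.6, yield strength 510≥160).
Pareto-optimal: Opt1, Opt3, Opt4, Opt6, Opt7 → 5.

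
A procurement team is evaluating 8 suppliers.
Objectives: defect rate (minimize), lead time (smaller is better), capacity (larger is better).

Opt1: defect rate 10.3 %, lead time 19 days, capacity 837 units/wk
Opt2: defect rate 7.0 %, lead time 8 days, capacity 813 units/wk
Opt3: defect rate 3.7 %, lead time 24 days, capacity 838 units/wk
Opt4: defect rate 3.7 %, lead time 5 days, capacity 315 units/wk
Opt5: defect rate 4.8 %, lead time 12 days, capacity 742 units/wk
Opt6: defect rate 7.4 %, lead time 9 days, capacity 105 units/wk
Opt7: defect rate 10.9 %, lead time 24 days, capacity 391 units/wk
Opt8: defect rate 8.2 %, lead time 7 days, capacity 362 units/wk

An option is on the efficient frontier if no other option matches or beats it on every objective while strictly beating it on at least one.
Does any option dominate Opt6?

Opt2 vs Opt6: defect rate 7.0≤7.4, lead time 8≤9, capacity 813≥105 — Opt2 is at least as good on every objective and strictly better on at least one, so Opt2 dominates Opt6.

Yes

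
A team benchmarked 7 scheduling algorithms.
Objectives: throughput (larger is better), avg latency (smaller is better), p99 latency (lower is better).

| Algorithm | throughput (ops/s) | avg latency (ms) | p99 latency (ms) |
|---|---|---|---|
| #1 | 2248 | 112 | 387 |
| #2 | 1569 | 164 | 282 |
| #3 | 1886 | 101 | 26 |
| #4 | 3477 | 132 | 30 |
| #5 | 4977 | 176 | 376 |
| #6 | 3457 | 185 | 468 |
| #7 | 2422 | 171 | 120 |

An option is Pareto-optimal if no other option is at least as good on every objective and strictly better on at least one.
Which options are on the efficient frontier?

#1, #3, #4, #5

#1: not dominated.
#2: dominated by #3 (throughput 1886≥1569, avg latency 101≤164, p99 latency 26≤282).
#3: not dominated (best avg latency).
#4: not dominated.
#5: not dominated (best throughput).
#6: dominated by #4 (throughput 3477≥3457, avg latency 132≤185, p99 latency 30≤468).
#7: dominated by #4 (throughput 3477≥2422, avg latency 132≤171, p99 latency 30≤120).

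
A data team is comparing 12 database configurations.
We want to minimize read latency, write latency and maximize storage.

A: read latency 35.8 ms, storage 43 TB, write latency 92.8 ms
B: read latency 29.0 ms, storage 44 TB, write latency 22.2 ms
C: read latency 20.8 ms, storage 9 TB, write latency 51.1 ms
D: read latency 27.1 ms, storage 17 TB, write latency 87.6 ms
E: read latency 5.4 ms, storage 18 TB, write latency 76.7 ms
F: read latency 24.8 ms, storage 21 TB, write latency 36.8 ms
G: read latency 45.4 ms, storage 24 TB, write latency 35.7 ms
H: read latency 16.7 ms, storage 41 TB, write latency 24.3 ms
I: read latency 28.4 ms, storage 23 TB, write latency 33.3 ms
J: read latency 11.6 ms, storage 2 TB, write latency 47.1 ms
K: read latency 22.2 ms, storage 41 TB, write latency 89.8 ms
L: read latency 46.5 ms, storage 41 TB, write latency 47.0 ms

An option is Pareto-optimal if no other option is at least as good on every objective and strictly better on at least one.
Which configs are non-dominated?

B, E, H, J

A: dominated by B (read latency 29.0≤35.8, storage 44≥43, write latency 22.2≤92.8).
B: not dominated (best storage).
C: dominated by H (read latency 16.7≤20.8, storage 41≥9, write latency 24.3≤51.1).
D: dominated by E (read latency 5.4≤27.1, storage 18≥17, write latency 76.7≤87.6).
E: not dominated (best read latency).
F: dominated by H (read latency 16.7≤24.8, storage 41≥21, write latency 24.3≤36.8).
G: dominated by B (read latency 29.0≤45.4, storage 44≥24, write latency 22.2≤35.7).
H: not dominated.
I: dominated by H (read latency 16.7≤28.4, storage 41≥23, write latency 24.3≤33.3).
J: not dominated.
K: dominated by H (read latency 16.7≤22.2, storage 41≥41, write latency 24.3≤89.8).
L: dominated by B (read latency 29.0≤46.5, storage 44≥41, write latency 22.2≤47.0).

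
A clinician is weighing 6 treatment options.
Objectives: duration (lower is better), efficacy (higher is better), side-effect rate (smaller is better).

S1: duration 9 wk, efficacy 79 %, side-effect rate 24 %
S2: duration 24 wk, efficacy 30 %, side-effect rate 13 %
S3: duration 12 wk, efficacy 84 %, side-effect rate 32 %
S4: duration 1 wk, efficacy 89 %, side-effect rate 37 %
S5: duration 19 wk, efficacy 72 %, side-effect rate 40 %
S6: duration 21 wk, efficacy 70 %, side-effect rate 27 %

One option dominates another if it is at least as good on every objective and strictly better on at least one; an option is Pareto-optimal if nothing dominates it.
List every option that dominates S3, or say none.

S1: worse on efficacy (79 vs 84).
S2: worse on duration (24 vs 12).
S4: worse on side-effect rate (37 vs 32).
S5: worse on duration (19 vs 12).
S6: worse on duration (21 vs 12).
No option dominates S3.

none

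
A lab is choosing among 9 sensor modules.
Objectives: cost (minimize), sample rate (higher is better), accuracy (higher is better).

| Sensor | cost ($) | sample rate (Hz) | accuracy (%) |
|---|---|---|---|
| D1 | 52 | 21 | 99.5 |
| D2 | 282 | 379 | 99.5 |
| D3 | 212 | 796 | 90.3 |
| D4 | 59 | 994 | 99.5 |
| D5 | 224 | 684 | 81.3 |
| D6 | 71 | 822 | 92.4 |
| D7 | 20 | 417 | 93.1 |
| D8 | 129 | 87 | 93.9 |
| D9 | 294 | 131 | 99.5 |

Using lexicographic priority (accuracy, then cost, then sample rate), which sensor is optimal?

D1

First maximize accuracy: best is 99.5, kept {D1, D2, D4, D9}.
Then minimize cost: best is 52, kept {D1}.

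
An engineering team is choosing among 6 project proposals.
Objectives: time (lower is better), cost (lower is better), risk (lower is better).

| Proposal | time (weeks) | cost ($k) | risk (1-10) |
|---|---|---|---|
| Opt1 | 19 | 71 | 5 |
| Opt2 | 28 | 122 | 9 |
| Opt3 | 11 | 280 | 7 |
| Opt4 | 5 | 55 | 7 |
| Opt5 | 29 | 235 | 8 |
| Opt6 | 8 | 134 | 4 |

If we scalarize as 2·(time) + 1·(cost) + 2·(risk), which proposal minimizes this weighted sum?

Opt1: 2·19 + 1·71 + 2·5 = 119
Opt2: 2·28 + 1·122 + 2·9 = 196
Opt3: 2·11 + 1·280 + 2·7 = 316
Opt4: 2·5 + 1·55 + 2·7 = 79
Opt5: 2·29 + 1·235 + 2·8 = 309
Opt6: 2·8 + 1·134 + 2·4 = 158
Lowest: Opt4 at 79.

Opt4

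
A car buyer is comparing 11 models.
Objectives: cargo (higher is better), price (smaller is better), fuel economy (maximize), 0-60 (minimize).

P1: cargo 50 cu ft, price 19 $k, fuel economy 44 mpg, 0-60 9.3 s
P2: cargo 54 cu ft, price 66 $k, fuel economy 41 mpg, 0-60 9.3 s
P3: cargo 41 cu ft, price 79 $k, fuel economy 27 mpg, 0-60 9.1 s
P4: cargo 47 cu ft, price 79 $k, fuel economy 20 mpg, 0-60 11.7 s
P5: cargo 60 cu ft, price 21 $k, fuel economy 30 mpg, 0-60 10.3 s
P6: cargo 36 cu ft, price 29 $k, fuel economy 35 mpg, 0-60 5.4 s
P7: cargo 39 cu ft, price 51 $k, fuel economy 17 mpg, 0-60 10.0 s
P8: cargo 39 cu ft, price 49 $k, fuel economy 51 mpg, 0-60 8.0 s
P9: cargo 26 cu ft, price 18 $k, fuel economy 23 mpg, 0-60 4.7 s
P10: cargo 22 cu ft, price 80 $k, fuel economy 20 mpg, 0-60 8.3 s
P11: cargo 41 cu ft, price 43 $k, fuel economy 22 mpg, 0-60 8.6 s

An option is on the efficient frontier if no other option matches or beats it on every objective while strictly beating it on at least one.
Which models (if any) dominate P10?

P6, P8, P9

P6: cargo 36≥22, price 29≤80, fuel economy 35≥20, 0-60 5.4≤8.3 — dominates P10.
P8: cargo 39≥22, price 49≤80, fuel economy 51≥20, 0-60 8.0≤8.3 — dominates P10.
P9: cargo 26≥22, price 18≤80, fuel economy 23≥20, 0-60 4.7≤8.3 — dominates P10.
Others (P1, P2, P3, P4, P5, P7, P11) are each worse than P10 on at least one objective.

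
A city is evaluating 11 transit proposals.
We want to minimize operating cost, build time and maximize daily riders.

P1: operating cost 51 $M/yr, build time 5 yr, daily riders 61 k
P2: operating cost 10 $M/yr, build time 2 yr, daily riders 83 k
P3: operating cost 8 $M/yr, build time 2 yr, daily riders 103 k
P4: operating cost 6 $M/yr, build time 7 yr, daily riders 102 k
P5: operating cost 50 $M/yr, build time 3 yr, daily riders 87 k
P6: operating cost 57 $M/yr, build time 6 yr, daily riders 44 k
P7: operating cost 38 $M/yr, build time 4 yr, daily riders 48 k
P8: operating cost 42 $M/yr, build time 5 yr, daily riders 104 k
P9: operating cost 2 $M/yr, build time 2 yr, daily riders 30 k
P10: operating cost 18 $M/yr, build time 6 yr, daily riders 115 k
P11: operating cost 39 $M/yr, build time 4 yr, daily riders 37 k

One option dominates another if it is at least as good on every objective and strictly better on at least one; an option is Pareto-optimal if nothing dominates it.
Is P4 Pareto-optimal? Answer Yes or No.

P1: worse on operating cost (51 vs 6).
P2: worse on operating cost (10 vs 6).
P3: worse on operating cost (8 vs 6).
P5: worse on operating cost (50 vs 6).
P6: worse on operating cost (57 vs 6).
P7: worse on operating cost (38 vs 6).
P8: worse on operating cost (42 vs 6).
P9: worse on daily riders (30 vs 102).
P10: worse on operating cost (18 vs 6).
P11: worse on operating cost (39 vs 6).
No option is at least as good as P4 on every objective and strictly better on one.

Yes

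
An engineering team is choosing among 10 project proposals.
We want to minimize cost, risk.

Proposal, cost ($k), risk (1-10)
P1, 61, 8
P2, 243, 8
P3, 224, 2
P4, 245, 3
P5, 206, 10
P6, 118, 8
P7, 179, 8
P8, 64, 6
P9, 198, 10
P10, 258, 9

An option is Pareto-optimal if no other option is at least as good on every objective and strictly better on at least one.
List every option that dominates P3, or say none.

none

P1: worse on risk (8 vs 2).
P2: worse on cost (243 vs 224).
P4: worse on cost (245 vs 224).
P5: worse on risk (10 vs 2).
P6: worse on risk (8 vs 2).
P7: worse on risk (8 vs 2).
P8: worse on risk (6 vs 2).
P9: worse on risk (10 vs 2).
P10: worse on cost (258 vs 224).
No option dominates P3.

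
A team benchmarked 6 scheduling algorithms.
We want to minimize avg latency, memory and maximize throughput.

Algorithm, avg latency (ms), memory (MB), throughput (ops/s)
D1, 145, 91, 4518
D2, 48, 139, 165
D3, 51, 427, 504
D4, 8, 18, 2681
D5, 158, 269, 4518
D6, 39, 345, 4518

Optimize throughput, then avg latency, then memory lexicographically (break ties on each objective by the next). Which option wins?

D6

First maximize throughput: best is 4518, kept {D1, D5, D6}.
Then minimize avg latency: best is 39, kept {D6}.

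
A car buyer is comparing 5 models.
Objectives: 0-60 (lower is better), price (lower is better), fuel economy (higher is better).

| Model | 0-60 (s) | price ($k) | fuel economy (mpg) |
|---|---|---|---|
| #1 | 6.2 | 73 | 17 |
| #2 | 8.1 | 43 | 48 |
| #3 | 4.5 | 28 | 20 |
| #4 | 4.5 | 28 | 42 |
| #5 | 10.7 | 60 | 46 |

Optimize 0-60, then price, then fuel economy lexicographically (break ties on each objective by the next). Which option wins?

First minimize 0-60: best is 4.5, kept {#3, #4}.
Then minimize price: best is 28, kept {#3, #4}.
Then maximize fuel economy: best is 42, kept {#4}.

#4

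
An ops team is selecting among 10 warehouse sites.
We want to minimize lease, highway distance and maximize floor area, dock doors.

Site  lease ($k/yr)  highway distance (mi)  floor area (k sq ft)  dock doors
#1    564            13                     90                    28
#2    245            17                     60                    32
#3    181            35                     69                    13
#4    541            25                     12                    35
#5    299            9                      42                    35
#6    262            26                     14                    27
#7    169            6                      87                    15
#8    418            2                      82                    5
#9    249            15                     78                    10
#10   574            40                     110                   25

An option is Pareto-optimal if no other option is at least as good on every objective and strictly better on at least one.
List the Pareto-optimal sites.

#1: not dominated.
#2: not dominated.
#3: dominated by #7 (lease 169≤181, highway distance 6≤35, floor area 87≥69, dock doors 15≥13).
#4: dominated by #5 (lease 299≤541, highway distance 9≤25, floor area 42≥12, dock doors 35≥35).
#5: not dominated.
#6: dominated by #2 (lease 245≤262, highway distance 17≤26, floor area 60≥14, dock doors 32≥27).
#7: not dominated (best lease).
#8: not dominated (best highway distance).
#9: dominated by #7 (lease 169≤249, highway distance 6≤15, floor area 87≥78, dock doors 15≥10).
#10: not dominated (best floor area).

#1, #2, #5, #7, #8, #10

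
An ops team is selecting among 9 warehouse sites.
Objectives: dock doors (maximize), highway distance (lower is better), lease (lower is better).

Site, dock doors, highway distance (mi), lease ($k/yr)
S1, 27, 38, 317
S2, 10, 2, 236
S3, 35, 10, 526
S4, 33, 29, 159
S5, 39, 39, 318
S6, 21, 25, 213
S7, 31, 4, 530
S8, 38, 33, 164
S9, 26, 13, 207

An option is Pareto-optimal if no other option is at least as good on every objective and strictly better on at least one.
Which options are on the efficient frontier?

S2, S3, S4, S5, S7, S8, S9

S1: dominated by S4 (dock doors 33≥27, highway distance 29≤38, lease 159≤317).
S2: not dominated (best highway distance).
S3: not dominated.
S4: not dominated (best lease).
S5: not dominated (best dock doors).
S6: dominated by S9 (dock doors 26≥21, highway distance 13≤25, lease 207≤213).
S7: not dominated.
S8: not dominated.
S9: not dominated.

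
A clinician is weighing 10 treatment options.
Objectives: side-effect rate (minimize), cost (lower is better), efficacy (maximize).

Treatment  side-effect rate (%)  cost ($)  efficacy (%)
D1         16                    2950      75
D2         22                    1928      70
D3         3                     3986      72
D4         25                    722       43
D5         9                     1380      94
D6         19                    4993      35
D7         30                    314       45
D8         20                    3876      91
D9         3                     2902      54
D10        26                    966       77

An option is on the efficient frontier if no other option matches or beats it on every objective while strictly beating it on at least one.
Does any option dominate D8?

D5 vs D8: side-effect rate 9≤20, cost 1380≤3876, efficacy 94≥91 — D5 is at least as good on every objective and strictly better on at least one, so D5 dominates D8.

Yes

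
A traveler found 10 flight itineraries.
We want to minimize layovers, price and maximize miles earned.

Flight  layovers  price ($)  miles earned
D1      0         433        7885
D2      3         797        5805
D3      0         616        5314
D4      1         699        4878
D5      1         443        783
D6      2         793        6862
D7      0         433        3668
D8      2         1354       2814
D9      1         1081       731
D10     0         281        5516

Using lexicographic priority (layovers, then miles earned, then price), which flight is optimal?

D1

First minimize layovers: best is 0, kept {D1, D3, D7, D10}.
Then maximize miles earned: best is 7885, kept {D1}.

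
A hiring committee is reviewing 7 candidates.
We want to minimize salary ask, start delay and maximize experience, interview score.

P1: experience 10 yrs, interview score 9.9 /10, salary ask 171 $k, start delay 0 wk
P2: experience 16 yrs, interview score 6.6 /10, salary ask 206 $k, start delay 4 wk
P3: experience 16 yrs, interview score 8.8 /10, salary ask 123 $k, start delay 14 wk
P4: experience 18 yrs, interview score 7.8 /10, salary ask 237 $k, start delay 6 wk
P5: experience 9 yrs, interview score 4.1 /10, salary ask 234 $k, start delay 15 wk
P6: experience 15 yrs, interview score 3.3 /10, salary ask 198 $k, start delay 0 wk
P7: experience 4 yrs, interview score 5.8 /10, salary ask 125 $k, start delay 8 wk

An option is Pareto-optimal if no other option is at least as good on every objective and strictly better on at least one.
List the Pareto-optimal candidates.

P1, P2, P3, P4, P6, P7

P1: not dominated (best interview score).
P2: not dominated.
P3: not dominated (best salary ask).
P4: not dominated (best experience).
P5: dominated by P1 (experience 10≥9, interview score 9.9≥4.1, salary ask 171≤234, start delay 0≤15).
P6: not dominated.
P7: not dominated.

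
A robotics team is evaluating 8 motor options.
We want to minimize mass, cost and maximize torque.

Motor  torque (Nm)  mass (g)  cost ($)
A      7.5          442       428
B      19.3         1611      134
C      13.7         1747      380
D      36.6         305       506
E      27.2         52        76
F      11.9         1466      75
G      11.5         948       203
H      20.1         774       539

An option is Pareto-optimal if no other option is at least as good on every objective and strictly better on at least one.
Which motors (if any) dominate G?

E: torque 27.2≥11.5, mass 52≤948, cost 76≤203 — dominates G.
Others (A, B, C, D, F, H) are each worse than G on at least one objective.

E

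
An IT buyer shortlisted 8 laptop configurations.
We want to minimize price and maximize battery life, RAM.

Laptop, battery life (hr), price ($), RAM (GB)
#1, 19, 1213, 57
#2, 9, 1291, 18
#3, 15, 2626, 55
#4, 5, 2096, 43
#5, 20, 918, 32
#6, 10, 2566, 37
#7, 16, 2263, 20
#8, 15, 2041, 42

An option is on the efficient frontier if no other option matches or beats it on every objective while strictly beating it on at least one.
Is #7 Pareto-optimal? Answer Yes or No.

No

#1 vs #7: battery life 19≥16, price 1213≤2263, RAM 57≥20 — #1 is at least as good on every objective and strictly better on at least one, so #1 dominates #7.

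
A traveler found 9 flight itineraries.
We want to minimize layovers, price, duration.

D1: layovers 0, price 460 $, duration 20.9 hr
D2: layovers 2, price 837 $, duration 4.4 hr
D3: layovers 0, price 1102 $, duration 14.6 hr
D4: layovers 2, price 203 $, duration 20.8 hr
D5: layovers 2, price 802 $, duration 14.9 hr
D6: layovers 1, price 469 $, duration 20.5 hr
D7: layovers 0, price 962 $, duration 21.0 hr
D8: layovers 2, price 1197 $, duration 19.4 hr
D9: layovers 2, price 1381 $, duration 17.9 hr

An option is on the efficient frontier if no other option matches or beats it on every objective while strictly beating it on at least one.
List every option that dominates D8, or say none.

D2: layovers 2≤2, price 837≤1197, duration 4.4≤19.4 — dominates D8.
D3: layovers 0≤2, price 1102≤1197, duration 14.6≤19.4 — dominates D8.
D5: layovers 2≤2, price 802≤1197, duration 14.9≤19.4 — dominates D8.
Others (D1, D4, D6, D7, D9) are each worse than D8 on at least one objective.

D2, D3, D5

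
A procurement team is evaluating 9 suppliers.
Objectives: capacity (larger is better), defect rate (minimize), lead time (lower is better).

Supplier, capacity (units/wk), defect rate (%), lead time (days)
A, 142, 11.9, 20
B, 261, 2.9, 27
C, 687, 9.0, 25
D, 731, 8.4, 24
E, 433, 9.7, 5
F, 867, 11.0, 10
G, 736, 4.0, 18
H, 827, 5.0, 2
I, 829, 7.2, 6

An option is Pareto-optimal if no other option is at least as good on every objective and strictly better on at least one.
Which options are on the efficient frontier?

A: dominated by E (capacity 433≥142, defect rate 9.7≤11.9, lead time 5≤20).
B: not dominated (best defect rate).
C: dominated by D (capacity 731≥687, defect rate 8.4≤9.0, lead time 24≤25).
D: dominated by G (capacity 736≥731, defect rate 4.0≤8.4, lead time 18≤24).
E: dominated by H (capacity 827≥433, defect rate 5.0≤9.7, lead time 2≤5).
F: not dominated (best capacity).
G: not dominated.
H: not dominated (best lead time).
I: not dominated.

B, F, G, H, I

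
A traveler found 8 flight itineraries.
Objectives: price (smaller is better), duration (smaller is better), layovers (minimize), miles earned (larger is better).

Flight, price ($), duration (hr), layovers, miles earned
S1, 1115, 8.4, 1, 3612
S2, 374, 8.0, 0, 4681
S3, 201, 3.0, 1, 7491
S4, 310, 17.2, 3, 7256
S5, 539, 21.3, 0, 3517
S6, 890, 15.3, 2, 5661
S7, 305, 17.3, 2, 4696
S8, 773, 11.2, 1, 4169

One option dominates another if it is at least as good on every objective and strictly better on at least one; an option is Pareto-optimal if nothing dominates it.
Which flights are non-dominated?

S1: dominated by S2 (price 374≤1115, duration 8.0≤8.4, layovers 0≤1, miles earned 4681≥3612).
S2: not dominated.
S3: not dominated (best price).
S4: dominated by S3 (price 201≤310, duration 3.0≤17.2, layovers 1≤3, miles earned 7491≥7256).
S5: dominated by S2 (price 374≤539, duration 8.0≤21.3, layovers 0≤0, miles earned 4681≥3517).
S6: dominated by S3 (price 201≤890, duration 3.0≤15.3, layovers 1≤2, miles earned 7491≥5661).
S7: dominated by S3 (price 201≤305, duration 3.0≤17.3, layovers 1≤2, miles earned 7491≥4696).
S8: dominated by S2 (price 374≤773, duration 8.0≤11.2, layovers 0≤1, miles earned 4681≥4169).

S2, S3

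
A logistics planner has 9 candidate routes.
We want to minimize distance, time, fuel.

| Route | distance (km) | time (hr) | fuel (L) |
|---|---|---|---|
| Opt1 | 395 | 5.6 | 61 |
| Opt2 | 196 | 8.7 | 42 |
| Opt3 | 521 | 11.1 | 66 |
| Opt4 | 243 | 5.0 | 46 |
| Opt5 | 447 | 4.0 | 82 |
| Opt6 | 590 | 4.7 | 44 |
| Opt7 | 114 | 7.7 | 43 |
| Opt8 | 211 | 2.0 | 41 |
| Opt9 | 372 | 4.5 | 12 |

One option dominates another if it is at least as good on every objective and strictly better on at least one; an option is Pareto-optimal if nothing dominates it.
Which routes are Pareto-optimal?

Opt2, Opt7, Opt8, Opt9

Opt1: dominated by Opt4 (distance 243≤395, time 5.0≤5.6, fuel 46≤61).
Opt2: not dominated.
Opt3: dominated by Opt1 (distance 395≤521, time 5.6≤11.1, fuel 61≤66).
Opt4: dominated by Opt8 (distance 211≤243, time 2.0≤5.0, fuel 41≤46).
Opt5: dominated by Opt8 (distance 211≤447, time 2.0≤4.0, fuel 41≤82).
Opt6: dominated by Opt8 (distance 211≤590, time 2.0≤4.7, fuel 41≤44).
Opt7: not dominated (best distance).
Opt8: not dominated (best time).
Opt9: not dominated (best fuel).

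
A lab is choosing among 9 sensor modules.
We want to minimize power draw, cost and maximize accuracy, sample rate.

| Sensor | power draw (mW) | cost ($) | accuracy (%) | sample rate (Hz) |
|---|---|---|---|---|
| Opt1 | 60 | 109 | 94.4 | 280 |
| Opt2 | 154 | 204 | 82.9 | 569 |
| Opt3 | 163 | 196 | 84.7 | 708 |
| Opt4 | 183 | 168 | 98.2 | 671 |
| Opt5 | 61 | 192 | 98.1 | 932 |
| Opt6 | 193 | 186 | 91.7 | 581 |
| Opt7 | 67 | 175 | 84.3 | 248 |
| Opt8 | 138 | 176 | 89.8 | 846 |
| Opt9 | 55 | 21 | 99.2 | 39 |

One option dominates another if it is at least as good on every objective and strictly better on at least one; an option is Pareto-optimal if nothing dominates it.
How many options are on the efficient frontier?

Opt1: not dominated.
Opt2: dominated by Opt5 (power draw 61≤154, cost 192≤204, accuracy 98.1≥82.9, sample rate 932≥569).
Opt3: dominated by Opt5 (power draw 61≤163, cost 192≤196, accuracy 98.1≥84.7, sample rate 932≥708).
Opt4: not dominated.
Opt5: not dominated (best sample rate).
Opt6: dominated by Opt4 (power draw 183≤193, cost 168≤186, accuracy 98.2≥91.7, sample rate 671≥581).
Opt7: dominated by Opt1 (power draw 60≤67, cost 109≤175, accuracy 94.4≥84.3, sample rate 280≥248).
Opt8: not dominated.
Opt9: not dominated (best power draw).
Pareto-optimal: Opt1, Opt4, Opt5, Opt8, Opt9 → 5.

5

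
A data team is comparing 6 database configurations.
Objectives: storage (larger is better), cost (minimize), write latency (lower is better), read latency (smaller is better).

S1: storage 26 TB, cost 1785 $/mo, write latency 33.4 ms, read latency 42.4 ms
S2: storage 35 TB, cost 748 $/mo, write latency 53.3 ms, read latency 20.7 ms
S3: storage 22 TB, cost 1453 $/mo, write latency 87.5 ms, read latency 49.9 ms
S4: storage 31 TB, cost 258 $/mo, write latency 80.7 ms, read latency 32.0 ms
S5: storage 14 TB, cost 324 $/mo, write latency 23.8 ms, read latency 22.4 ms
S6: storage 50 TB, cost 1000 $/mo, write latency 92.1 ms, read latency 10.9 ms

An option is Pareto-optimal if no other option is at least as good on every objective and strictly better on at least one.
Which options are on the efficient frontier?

S1: not dominated.
S2: not dominated.
S3: dominated by S2 (storage 35≥22, cost 748≤1453, write latency 53.3≤87.5, read latency 20.7≤49.9).
S4: not dominated (best cost).
S5: not dominated (best write latency).
S6: not dominated (best storage).

S1, S2, S4, S5, S6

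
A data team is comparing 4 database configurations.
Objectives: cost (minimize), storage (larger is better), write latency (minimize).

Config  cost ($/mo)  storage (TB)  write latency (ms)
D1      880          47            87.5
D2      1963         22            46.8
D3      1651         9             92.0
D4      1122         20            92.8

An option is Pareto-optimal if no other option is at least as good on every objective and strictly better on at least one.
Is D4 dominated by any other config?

D1 vs D4: cost 880≤1122, storage 47≥20, write latency 87.5≤92.8 — D1 is at least as good on every objective and strictly better on at least one, so D1 dominates D4.

Yes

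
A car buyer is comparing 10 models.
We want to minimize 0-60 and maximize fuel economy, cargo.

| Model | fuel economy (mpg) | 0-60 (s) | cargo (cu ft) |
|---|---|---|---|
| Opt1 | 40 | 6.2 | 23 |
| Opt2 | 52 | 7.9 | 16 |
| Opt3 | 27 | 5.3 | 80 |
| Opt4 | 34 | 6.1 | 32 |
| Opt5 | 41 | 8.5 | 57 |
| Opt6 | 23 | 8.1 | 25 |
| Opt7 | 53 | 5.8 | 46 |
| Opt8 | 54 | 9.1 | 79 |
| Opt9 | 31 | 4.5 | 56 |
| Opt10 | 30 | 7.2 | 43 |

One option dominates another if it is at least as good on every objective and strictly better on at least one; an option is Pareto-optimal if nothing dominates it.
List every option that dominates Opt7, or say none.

none

Opt1: worse on fuel economy (40 vs 53).
Opt2: worse on fuel economy (52 vs 53).
Opt3: worse on fuel economy (27 vs 53).
Opt4: worse on fuel economy (34 vs 53).
Opt5: worse on fuel economy (41 vs 53).
Opt6: worse on fuel economy (23 vs 53).
Opt8: worse on 0-60 (9.1 vs 5.8).
Opt9: worse on fuel economy (31 vs 53).
Opt10: worse on fuel economy (30 vs 53).
No option dominates Opt7.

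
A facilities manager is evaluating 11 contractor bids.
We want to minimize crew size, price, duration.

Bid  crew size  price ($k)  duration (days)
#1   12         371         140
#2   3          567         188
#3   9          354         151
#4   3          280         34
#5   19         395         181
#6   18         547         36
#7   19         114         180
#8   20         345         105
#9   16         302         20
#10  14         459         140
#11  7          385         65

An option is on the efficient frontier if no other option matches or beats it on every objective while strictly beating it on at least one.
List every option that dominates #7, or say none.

none

#1: worse on price (371 vs 114).
#2: worse on price (567 vs 114).
#3: worse on price (354 vs 114).
#4: worse on price (280 vs 114).
#5: worse on price (395 vs 114).
#6: worse on price (547 vs 114).
#8: worse on crew size (20 vs 19).
#9: worse on price (302 vs 114).
#10: worse on price (459 vs 114).
#11: worse on price (385 vs 114).
No option dominates #7.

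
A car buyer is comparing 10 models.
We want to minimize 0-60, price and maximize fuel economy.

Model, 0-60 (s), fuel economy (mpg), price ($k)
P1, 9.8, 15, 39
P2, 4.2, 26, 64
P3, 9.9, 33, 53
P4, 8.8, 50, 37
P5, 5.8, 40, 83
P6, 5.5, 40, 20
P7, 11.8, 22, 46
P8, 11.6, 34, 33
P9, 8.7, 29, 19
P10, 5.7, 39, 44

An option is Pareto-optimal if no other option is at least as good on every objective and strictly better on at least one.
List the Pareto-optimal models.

P1: dominated by P4 (0-60 8.8≤9.8, fuel economy 50≥15, price 37≤39).
P2: not dominated (best 0-60).
P3: dominated by P4 (0-60 8.8≤9.9, fuel economy 50≥33, price 37≤53).
P4: not dominated (best fuel economy).
P5: dominated by P6 (0-60 5.5≤5.8, fuel economy 40≥40, price 20≤83).
P6: not dominated.
P7: dominated by P4 (0-60 8.8≤11.8, fuel economy 50≥22, price 37≤46).
P8: dominated by P6 (0-60 5.5≤11.6, fuel economy 40≥34, price 20≤33).
P9: not dominated (best price).
P10: dominated by P6 (0-60 5.5≤5.7, fuel economy 40≥39, price 20≤44).

P2, P4, P6, P9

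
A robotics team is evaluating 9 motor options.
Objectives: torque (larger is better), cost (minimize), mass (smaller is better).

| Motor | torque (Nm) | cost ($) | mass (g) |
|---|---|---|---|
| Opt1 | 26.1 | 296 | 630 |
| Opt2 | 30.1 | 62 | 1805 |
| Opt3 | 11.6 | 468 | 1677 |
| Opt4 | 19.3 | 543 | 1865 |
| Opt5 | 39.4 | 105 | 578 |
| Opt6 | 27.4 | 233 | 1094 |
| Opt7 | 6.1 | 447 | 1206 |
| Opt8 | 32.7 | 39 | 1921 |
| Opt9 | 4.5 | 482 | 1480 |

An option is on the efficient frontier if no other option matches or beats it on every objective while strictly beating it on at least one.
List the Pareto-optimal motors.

Opt2, Opt5, Opt8

Opt1: dominated by Opt5 (torque 39.4≥26.1, cost 105≤296, mass 578≤630).
Opt2: not dominated.
Opt3: dominated by Opt1 (torque 26.1≥11.6, cost 296≤468, mass 630≤1677).
Opt4: dominated by Opt1 (torque 26.1≥19.3, cost 296≤543, mass 630≤1865).
Opt5: not dominated (best torque).
Opt6: dominated by Opt5 (torque 39.4≥27.4, cost 105≤233, mass 578≤1094).
Opt7: dominated by Opt1 (torque 26.1≥6.1, cost 296≤447, mass 630≤1206).
Opt8: not dominated (best cost).
Opt9: dominated by Opt1 (torque 26.1≥4.5, cost 296≤482, mass 630≤1480).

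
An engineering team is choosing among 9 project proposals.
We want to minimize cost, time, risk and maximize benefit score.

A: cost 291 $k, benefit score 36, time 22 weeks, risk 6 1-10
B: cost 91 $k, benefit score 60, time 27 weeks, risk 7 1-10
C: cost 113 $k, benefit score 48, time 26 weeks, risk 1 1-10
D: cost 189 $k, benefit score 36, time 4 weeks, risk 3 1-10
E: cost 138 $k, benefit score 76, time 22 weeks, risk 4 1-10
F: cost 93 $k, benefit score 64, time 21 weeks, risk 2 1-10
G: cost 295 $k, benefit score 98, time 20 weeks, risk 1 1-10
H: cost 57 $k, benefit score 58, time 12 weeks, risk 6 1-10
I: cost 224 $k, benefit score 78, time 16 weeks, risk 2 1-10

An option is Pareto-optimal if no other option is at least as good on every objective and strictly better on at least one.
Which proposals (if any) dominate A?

D, E, F, H, I

D: cost 189≤291, benefit score 36≥36, time 4≤22, risk 3≤6 — dominates A.
E: cost 138≤291, benefit score 76≥36, time 22≤22, risk 4≤6 — dominates A.
F: cost 93≤291, benefit score 64≥36, time 21≤22, risk 2≤6 — dominates A.
H: cost 57≤291, benefit score 58≥36, time 12≤22, risk 6≤6 — dominates A.
I: cost 224≤291, benefit score 78≥36, time 16≤22, risk 2≤6 — dominates A.
Others (B, C, G) are each worse than A on at least one objective.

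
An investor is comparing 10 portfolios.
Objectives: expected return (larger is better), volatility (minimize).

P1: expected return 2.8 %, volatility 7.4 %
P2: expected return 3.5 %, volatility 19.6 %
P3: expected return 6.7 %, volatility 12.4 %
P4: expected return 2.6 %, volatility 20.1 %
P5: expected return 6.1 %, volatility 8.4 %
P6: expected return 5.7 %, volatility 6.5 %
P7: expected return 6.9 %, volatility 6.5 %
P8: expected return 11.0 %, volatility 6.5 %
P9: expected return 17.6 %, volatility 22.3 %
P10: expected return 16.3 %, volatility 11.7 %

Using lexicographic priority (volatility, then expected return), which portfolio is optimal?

P8

First minimize volatility: best is 6.5, kept {P6, P7, P8}.
Then maximize expected return: best is 11.0, kept {P8}.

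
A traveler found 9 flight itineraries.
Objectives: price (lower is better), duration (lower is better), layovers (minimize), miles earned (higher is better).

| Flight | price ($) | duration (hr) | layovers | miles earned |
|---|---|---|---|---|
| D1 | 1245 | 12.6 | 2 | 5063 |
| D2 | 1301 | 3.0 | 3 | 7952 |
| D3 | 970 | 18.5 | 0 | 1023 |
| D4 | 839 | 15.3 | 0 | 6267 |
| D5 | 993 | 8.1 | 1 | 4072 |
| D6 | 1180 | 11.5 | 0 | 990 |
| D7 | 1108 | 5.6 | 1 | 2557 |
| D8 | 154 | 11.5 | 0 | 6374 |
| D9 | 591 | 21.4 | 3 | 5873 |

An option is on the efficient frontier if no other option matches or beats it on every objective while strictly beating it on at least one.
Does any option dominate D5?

No

D1: worse on price (1245 vs 993).
D2: worse on price (1301 vs 993).
D3: worse on duration (18.5 vs 8.1).
D4: worse on duration (15.3 vs 8.1).
D6: worse on price (1180 vs 993).
D7: worse on price (1108 vs 993).
D8: worse on duration (11.5 vs 8.1).
D9: worse on duration (21.4 vs 8.1).
No option is at least as good as D5 on every objective and strictly better on one.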